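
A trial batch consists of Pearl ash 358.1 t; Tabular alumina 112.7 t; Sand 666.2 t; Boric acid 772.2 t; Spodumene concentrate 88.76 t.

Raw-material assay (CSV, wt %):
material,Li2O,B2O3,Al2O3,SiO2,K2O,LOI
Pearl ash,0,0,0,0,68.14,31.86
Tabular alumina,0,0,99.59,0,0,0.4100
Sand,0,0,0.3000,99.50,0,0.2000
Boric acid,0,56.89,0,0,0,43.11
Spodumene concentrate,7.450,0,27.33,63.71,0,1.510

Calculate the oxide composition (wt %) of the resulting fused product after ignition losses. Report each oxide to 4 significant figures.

The whole derivation maintains full float precision end to end — the intermediate values appear rounded to four significant figures; each reported value undergoes a single rounding; derived quantities, which include totals, five oxide percentages, ignition loss, the yield, glass mass, are re-derived in full precision, as set out in the problem or the answer, from the weighed amounts on 1548 t of glass.
Delivered oxide masses:
  Li2O: 88.76·0.07450 = 6.613 t
  B2O3: 772.2·0.5689 = 439.3 t
  Al2O3: 112.7·0.9959 + 666.2·0.003000 + 88.76·0.2733 = 138.5 t
  SiO2: 666.2·0.9950 + 88.76·0.6371 = 719.4 t
  K2O: 358.1·0.6814 = 244.0 t
LOI: 358.1·0.3186 + 112.7·0.004100 + 666.2·0.002000 + 772.2·0.4311 + 88.76·0.01510 = 450.1 t
Net of LOI, the glass mass = 1998 − 450.1 = 1548 t (consistent with Σ oxide mass)
oxide / glass × 100 gives the wt %

Glass mass = 1548 t (batch 1998 − LOI 450.1).
Composition: Li2O 0.4272%, B2O3 28.38%, Al2O3 8.948%, SiO2 46.48%, K2O 15.76%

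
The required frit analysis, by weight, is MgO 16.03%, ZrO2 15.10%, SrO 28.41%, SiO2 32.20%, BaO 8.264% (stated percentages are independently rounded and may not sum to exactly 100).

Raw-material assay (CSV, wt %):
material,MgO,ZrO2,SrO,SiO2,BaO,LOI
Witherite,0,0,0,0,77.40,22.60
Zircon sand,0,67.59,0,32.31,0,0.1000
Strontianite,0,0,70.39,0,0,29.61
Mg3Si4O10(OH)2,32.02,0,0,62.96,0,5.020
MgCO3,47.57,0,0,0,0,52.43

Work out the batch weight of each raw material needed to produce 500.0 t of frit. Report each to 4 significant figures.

Every computation holds full float precision at every stage — in-progress results are displayed, with 4-significant-figure rounding, as written. Every reported number is rounded only once. The derived quantities (five oxide percentages, glass mass, LOI, the totals, the yield) are computed starting from the weights on 500.0 t of glass in exact precision, as written in question or answer.
Target oxide masses per 500.0 t frit:
  MgO: 16.03% × 500.0 = 80.15 t
  ZrO2: 15.10% × 500.0 = 75.50 t
  SrO: 28.41% × 500.0 = 142.0 t
  SiO2: 32.20% × 500.0 = 161.0 t
  BaO: 8.264% × 500.0 = 41.32 t
Checking each oxide sum using the reported weights, relative to the basis at hand (sum by sum, the targets are met given rounding of the digits):
  MgO: 198.4·0.3202 + 34.95·0.4757 = 80.15 t (target 80.15 t)
  ZrO2: 111.7·0.6759 = 75.50 t (target 75.50 t)
  SrO: 201.8·0.7039 = 142.0 t (target 142.0 t)
  SiO2: 111.7·0.3231 + 198.4·0.6296 = 161.0 t (target 161.0 t)
  BaO: 53.39·0.7740 = 41.32 t (target 41.32 t)
Auditing the glass mass value: the batch minus its LOI: 500.0 t (per-oxide target masses sum to 500.0 t; stated basis 500.0 t — gaps are rounding artifacts).
Adding the batch up: Σ batch = 600.2 t; the LOI term Σ batch·LOI equals 100.2 t; yield = glass ÷ total batch = 83.30%.

Batch per 500.0 t frit:
  Witherite: 53.39 t
  Zircon sand: 111.7 t
  Strontianite: 201.8 t
  Mg3Si4O10(OH)2: 198.4 t
  MgCO3: 34.95 t
Total batch = 600.2 t; LOI loss = 100.2 t; yield = 83.30%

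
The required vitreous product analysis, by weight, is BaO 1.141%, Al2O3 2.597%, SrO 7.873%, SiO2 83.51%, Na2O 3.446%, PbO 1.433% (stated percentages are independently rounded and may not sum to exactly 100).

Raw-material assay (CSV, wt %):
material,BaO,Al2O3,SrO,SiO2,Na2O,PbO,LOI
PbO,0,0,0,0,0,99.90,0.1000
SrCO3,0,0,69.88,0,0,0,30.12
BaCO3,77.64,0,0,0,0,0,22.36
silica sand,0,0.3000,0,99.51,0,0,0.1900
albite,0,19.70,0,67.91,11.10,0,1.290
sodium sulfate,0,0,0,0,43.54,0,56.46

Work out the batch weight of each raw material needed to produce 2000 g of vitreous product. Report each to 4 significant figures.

Batch per 2000 g vitreous product:
  PbO: 28.69 g
  SrCO3: 225.3 g
  BaCO3: 29.39 g
  silica sand: 1514 g
  albite: 240.6 g
  sodium sulfate: 96.95 g
Total batch = 2135 g; LOI loss = 135.2 g; yield = 93.67%

The intermediate values are printed, rounded to four significant figures, across the worked steps — every computation carries exact precision in all steps — each reported number undergoes a single rounding — all derived quantities (yield, glass mass, LOI, totals, the six compositions) are computed from the weighed amounts for 2000 g of glass at full precision as quoted within question or answer.
Target oxide masses per 2000 g vitreous product:
  BaO: 1.141% × 2000 = 22.82 g
  Al2O3: 2.597% × 2000 = 51.94 g
  SrO: 7.873% × 2000 = 157.5 g
  SiO2: 83.51% × 2000 = 1670 g
  Na2O: 3.446% × 2000 = 68.92 g
  PbO: 1.433% × 2000 = 28.66 g
A balance pass over the oxides, on the weights just shown, on the stated basis (target by target, the sums agree up to rounding of the answer):
  BaO: 29.39·0.7764 = 22.82 g (target 22.82 g)
  Al2O3: 1514·0.003000 + 240.6·0.1970 = 51.94 g (target 51.94 g)
  SrO: 225.3·0.6988 = 157.4 g (target 157.5 g)
  SiO2: 1514·0.9951 + 240.6·0.6791 = 1670 g (target 1670 g)
  Na2O: 240.6·0.1110 + 96.95·0.4354 = 68.92 g (target 68.92 g)
  PbO: 28.69·0.9990 = 28.66 g (target 28.66 g)
Glass-mass sanity pass: batch total minus LOI = 2000 g (the Σ of target masses is 2000 g; stated basis 2000 g — any gap is answer rounding).
Batch total: Σ batch = 2135 g; LOI loss = Σ batch·LOI = 135.2 g; yield, glass over the total, = 93.67%.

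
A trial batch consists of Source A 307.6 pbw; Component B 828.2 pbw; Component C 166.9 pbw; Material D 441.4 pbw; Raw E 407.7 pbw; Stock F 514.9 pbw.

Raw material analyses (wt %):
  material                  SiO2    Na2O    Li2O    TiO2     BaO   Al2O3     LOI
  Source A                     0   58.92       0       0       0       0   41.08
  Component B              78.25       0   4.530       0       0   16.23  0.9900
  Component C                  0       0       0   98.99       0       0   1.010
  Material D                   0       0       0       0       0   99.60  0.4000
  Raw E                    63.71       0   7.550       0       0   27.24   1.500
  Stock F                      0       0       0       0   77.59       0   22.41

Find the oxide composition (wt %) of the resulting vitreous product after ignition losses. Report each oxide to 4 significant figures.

Glass mass = 2407 pbw (batch 2667 − LOI 259.5).
Composition: SiO2 37.71%, Na2O 7.529%, Li2O 2.837%, TiO2 6.863%, BaO 16.60%, Al2O3 28.46%

The whole derivation maintains full float precision in all steps — rounding to 4 significant digits extends to every mid-chain value as displayed; exactly one rounding goes into every reported result; all derived quantities, which include glass mass, yield, the totals, LOI, the six compositions, are re-derived in full precision, as written in either problem or answer, from the batch weights on 2407 pbw of glass.
Delivered oxide masses:
  SiO2: 828.2·0.7825 + 407.7·0.6371 = 907.8 pbw
  Na2O: 307.6·0.5892 = 181.2 pbw
  Li2O: 828.2·0.04530 + 407.7·0.07550 = 68.30 pbw
  TiO2: 166.9·0.9899 = 165.2 pbw
  BaO: 514.9·0.7759 = 399.5 pbw
  Al2O3: 828.2·0.1623 + 441.4·0.9960 + 407.7·0.2724 = 685.1 pbw
LOI: 307.6·0.4108 + 828.2·0.009900 + 166.9·0.01010 + 441.4·0.004000 + 407.7·0.01500 + 514.9·0.2241 = 259.5 pbw
The glass mass, total less LOI, = 2667 − 259.5 = 2407 pbw (the oxide masses sum to this)
wt % = oxide mass / glass mass × 100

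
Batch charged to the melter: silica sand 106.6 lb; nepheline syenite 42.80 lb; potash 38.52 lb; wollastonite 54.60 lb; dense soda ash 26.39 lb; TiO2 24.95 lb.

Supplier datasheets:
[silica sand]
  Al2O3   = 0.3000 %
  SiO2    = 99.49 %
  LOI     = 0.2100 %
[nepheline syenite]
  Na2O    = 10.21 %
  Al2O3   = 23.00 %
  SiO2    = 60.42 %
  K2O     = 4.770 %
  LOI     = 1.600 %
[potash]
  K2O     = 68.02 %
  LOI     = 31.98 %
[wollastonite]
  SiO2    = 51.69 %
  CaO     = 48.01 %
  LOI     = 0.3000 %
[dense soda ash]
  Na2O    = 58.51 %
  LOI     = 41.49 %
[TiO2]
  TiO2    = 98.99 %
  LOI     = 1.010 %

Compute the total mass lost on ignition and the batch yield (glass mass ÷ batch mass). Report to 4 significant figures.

LOI loss = 24.59 lb; glass = 269.3 lb; yield = 91.63%

The intermediate values are printed (rounded to four significant digits) when written out; the whole derivation holds exact precision all the way through; a single rounding completes each reported figure; the derived quantities, including glass mass, six oxide percentages, ignition loss, the yield, the totals, are carried starting from the weights on 269.3 lb of glass at full float precision precisely as stated by the question or the answer.
Loss on ignition, line by line:
  silica sand: 106.6 × 0.002100 = 0.2239 lb
  nepheline syenite: 42.80 × 0.01600 = 0.6848 lb
  potash: 38.52 × 0.3198 = 12.32 lb
  wollastonite: 54.60 × 0.003000 = 0.1638 lb
  dense soda ash: 26.39 × 0.4149 = 10.95 lb
  TiO2: 24.95 × 0.01010 = 0.2520 lb
Total LOI = 24.59 lb
Glass = batch − LOI = 293.9 − 24.59 = 269.3 lb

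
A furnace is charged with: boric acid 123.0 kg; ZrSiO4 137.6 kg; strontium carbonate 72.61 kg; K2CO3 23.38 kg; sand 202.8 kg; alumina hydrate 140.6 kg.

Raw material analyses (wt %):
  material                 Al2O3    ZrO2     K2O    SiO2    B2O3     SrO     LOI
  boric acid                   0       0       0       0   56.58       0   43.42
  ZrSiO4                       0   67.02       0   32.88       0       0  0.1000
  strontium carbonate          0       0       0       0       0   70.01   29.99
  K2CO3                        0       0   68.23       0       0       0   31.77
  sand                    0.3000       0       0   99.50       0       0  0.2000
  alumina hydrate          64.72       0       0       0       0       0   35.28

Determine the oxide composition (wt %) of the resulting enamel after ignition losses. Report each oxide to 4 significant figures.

Glass mass = 567.2 kg (batch 700.0 − LOI 132.8).
Composition: Al2O3 16.15%, ZrO2 16.26%, K2O 2.812%, SiO2 43.55%, B2O3 12.27%, SrO 8.962%

Every computation carries exact precision throughout. Intermediates are rounded off to 4 significant figures wherever printed. Every reported number is rounded once only. All derived quantities, which include yield, the totals, glass mass, six oxide percentages, LOI, are computed in full float precision, as quoted within problem or answer, using the weight values at 567.2 kg of glass.
Oxide masses out of the charge:
  Al2O3: 202.8·0.003000 + 140.6·0.6472 = 91.60 kg
  ZrO2: 137.6·0.6702 = 92.22 kg
  K2O: 23.38·0.6823 = 15.95 kg
  SiO2: 137.6·0.3288 + 202.8·0.9950 = 247.0 kg
  B2O3: 123.0·0.5658 = 69.59 kg
  SrO: 72.61·0.7001 = 50.83 kg
LOI: 123.0·0.4342 + 137.6·0.001000 + 72.61·0.2999 + 23.38·0.3177 + 202.8·0.002000 + 140.6·0.3528 = 132.8 kg
The glass mass, total less LOI, = 700.0 − 132.8 = 567.2 kg (matching Σ of the oxides)
each wt % is 100 × oxide ÷ glass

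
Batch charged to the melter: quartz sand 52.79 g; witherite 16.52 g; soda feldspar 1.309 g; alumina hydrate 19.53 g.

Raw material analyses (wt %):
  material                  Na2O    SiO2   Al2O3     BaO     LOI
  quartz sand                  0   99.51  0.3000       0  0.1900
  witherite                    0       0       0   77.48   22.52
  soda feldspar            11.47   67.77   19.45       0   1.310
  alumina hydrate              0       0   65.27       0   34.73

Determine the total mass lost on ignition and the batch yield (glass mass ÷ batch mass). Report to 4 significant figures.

The intermediate values are shown with 4-significant-digit rounding at each printed step; the whole derivation carries full precision through every step — a single rounding completes each reported value — derived quantities, which include totals, glass mass, the four compositions, LOI, yield, are computed in full precision, as they appear in either problem or answer, from the batch weights at 79.53 g of glass.
LOI of each material in turn:
  quartz sand: 52.79 × 0.001900 = 0.1003 g
  witherite: 16.52 × 0.2252 = 3.720 g
  soda feldspar: 1.309 × 0.01310 = 0.01715 g
  alumina hydrate: 19.53 × 0.3473 = 6.783 g
Total LOI = 10.62 g
Glass = batch − LOI = 90.15 − 10.62 = 79.53 g

LOI loss = 10.62 g; glass = 79.53 g; yield = 88.22%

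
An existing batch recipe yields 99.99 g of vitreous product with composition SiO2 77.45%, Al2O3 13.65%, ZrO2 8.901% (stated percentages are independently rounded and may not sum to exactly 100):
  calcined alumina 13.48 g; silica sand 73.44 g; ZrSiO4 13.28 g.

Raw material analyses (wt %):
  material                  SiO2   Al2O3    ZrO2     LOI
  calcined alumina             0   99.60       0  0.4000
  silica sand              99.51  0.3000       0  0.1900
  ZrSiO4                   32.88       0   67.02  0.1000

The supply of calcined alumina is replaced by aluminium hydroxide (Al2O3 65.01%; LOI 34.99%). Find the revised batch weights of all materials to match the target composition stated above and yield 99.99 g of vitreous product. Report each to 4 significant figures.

Revised batch per 99.99 g vitreous product:
  aluminium hydroxide: 20.66 g
  silica sand: 73.44 g
  ZrSiO4: 13.28 g
Total batch = 107.4 g; LOI loss = 7.382 g

Rounding to four significant figures applies to every mid-chain value as shown. The whole derivation holds full float precision throughout — a single rounding produces every reported figure — all derived quantities (the yield, ignition loss, the totals, three oxide percentages, net glass mass) are rebuilt from the weighed amounts per 99.99 g of glass in exact precision as they appear in problem or answer.
Oxide-by-oxide targets in 99.99 g vitreous product:
  SiO2: 77.45% × 99.99 = 77.44 g
  Al2O3: 13.65% × 99.99 = 13.65 g
  ZrO2: 8.901% × 99.99 = 8.900 g
Verifying the oxide balance with the batch weights as given, per the basis as stated (each sum matches its target mass given rounding of the digits):
  SiO2: 73.44·0.9951 + 13.28·0.3288 = 77.45 g (target 77.44 g)
  Al2O3: 20.66·0.6501 + 73.44·0.003000 = 13.65 g (target 13.65 g)
  ZrO2: 13.28·0.6702 = 8.900 g (target 8.900 g)
Glass-mass closure: total batch − LOI = 100.0 g (summing oxide targets gives 99.99 g; the stated basis being 99.99 g — gaps are rounding artifacts).
Batch grand total — Σ batch = 107.4 g; the LOI term Σ batch·LOI equals 7.382 g; yield: glass divided by total = 93.13%.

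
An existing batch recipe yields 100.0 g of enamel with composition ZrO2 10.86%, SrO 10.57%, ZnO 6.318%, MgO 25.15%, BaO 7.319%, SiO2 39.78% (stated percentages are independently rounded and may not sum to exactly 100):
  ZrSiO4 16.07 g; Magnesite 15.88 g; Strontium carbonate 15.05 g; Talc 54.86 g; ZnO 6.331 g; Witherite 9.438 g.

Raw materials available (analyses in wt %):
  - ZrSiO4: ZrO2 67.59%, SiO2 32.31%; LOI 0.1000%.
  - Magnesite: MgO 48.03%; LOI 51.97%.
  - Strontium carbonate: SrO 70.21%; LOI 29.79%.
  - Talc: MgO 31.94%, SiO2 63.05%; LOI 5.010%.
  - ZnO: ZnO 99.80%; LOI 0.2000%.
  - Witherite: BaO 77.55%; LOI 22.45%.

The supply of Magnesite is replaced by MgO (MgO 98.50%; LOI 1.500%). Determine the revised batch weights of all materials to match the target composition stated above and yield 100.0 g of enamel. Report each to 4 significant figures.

The working math carries exact precision from start to finish — mid-chain values appear, rounded to 4 significant digits, as written; exactly one rounding goes into each reported figure. All derived quantities, including six oxide percentages, totals, glass mass, yield, LOI, are recomputed using the weight values for 100.0 g of glass in exact precision as set out in the problem or answer text.
Target oxide masses per 100.0 g enamel:
  ZrO2: 10.86% × 100.0 = 10.86 g
  SrO: 10.57% × 100.0 = 10.57 g
  ZnO: 6.318% × 100.0 = 6.318 g
  MgO: 25.15% × 100.0 = 25.15 g
  BaO: 7.319% × 100.0 = 7.319 g
  SiO2: 39.78% × 100.0 = 39.78 g
Mass-balance tally per oxide working from each reported weight, for the quoted basis mass (every target is met by its sum within answer rounding):
  ZrO2: 16.07·0.6759 = 10.86 g (target 10.86 g)
  SrO: 15.05·0.7021 = 10.57 g (target 10.57 g)
  ZnO: 6.331·0.9980 = 6.318 g (target 6.318 g)
  MgO: 7.744·0.9850 + 54.86·0.3194 = 25.15 g (target 25.15 g)
  BaO: 9.438·0.7755 = 7.319 g (target 7.319 g)
  SiO2: 16.07·0.3231 + 54.86·0.6305 = 39.78 g (target 39.78 g)
The glass-mass cross-check: batch Σ − ignition loss = 100.0 g (the Σ of target masses is 100.0 g; against the stated basis, 100.0 g — rounding explains the deltas).
Whole-batch sum: Σ batch = 109.5 g; Σ batch·LOI gives LOI loss = 9.496 g; yield = glass ÷ total batch = 91.33%.

Revised batch per 100.0 g enamel:
  ZrSiO4: 16.07 g
  MgO: 7.744 g
  Strontium carbonate: 15.05 g
  Talc: 54.86 g
  ZnO: 6.331 g
  Witherite: 9.438 g
Total batch = 109.5 g; LOI loss = 9.496 g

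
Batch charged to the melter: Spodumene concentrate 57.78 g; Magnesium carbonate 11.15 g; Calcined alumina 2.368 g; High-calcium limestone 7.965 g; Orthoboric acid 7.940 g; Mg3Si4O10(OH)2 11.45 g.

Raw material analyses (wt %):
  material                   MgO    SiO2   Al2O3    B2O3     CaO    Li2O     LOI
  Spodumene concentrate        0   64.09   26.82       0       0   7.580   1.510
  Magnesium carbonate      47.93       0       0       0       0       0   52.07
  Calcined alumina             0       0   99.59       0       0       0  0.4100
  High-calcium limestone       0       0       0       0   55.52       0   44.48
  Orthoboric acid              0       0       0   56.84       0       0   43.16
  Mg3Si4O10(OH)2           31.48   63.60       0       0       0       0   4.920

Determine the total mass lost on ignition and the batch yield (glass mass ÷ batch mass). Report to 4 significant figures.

LOI loss = 14.22 g; glass = 84.43 g; yield = 85.58%

Every computation maintains exact precision all the way through. Mid-chain values are printed (rounded to 4 significant figures) as written. Each reported value is rounded once only — derived quantities, including totals, glass mass, yield, the six compositions, ignition loss, are rebuilt starting from the weights per 84.43 g of glass at full float precision, precisely as stated by the question or the answer.
Ignition loss by material:
  Spodumene concentrate: 57.78 × 0.01510 = 0.8725 g
  Magnesium carbonate: 11.15 × 0.5207 = 5.806 g
  Calcined alumina: 2.368 × 0.004100 = 0.009709 g
  High-calcium limestone: 7.965 × 0.4448 = 3.543 g
  Orthoboric acid: 7.940 × 0.4316 = 3.427 g
  Mg3Si4O10(OH)2: 11.45 × 0.04920 = 0.5633 g
Total LOI = 14.22 g
Glass = batch − LOI = 98.65 − 14.22 = 84.43 g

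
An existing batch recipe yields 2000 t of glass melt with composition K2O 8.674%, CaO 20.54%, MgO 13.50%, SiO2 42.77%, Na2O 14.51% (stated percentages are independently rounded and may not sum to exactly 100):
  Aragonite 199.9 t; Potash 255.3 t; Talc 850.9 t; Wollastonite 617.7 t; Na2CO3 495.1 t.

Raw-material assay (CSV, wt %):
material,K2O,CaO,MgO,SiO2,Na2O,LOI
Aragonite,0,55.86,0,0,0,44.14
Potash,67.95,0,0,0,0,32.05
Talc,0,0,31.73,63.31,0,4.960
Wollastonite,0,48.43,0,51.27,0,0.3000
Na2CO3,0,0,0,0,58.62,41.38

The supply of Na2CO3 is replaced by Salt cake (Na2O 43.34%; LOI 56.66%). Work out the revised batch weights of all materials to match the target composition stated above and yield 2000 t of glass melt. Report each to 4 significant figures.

Revised batch per 2000 t glass melt:
  Aragonite: 199.9 t
  Potash: 255.3 t
  Talc: 850.9 t
  Wollastonite: 617.7 t
  Salt cake: 669.6 t
Total batch = 2593 t; LOI loss = 593.5 t

In-progress results are displayed, rounded to four significant figures, at each printed step — the working math holds full precision at each step. Exactly one rounding lands on every reported number. Derived quantities are re-derived using the weight values on 2000 t of glass in full precision (net glass mass, totals, yield, ignition loss, five oxide percentages) as quoted within the problem or answer text.
Target oxide masses per 2000 t glass melt:
  K2O: 8.674% × 2000 = 173.5 t
  CaO: 20.54% × 2000 = 410.8 t
  MgO: 13.50% × 2000 = 270.0 t
  SiO2: 42.77% × 2000 = 855.4 t
  Na2O: 14.51% × 2000 = 290.2 t
A balance pass over the oxides, given the weights on record, versus the basis set out (summed amounts equal target values net of answer rounding effects):
  K2O: 255.3·0.6795 = 173.5 t (target 173.5 t)
  CaO: 199.9·0.5586 + 617.7·0.4843 = 410.8 t (target 410.8 t)
  MgO: 850.9·0.3173 = 270.0 t (target 270.0 t)
  SiO2: 850.9·0.6331 + 617.7·0.5127 = 855.4 t (target 855.4 t)
  Na2O: 669.6·0.4334 = 290.2 t (target 290.2 t)
Glass-mass sanity pass: Σ batch − LOI loss = 2000 t (the Σ of target masses is 2000 t; stated basis 2000 t — any gap is answer rounding).
Summing the batch: Σ batch = 2593 t; loss to ignition Σ batch·LOI = 593.5 t; as yield: glass ÷ batch → 77.11%.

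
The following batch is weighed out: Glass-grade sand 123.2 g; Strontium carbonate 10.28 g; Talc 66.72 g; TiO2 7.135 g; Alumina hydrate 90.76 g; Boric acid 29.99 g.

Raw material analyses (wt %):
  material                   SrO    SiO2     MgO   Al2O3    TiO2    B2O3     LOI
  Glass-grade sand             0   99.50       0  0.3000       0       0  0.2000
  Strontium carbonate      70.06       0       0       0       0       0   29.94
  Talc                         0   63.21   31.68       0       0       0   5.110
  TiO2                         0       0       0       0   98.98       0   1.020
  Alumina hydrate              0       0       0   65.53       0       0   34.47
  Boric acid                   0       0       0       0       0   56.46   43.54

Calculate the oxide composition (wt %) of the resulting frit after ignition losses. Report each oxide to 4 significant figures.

Glass mass = 276.9 g (batch 328.1 − LOI 51.15).
Composition: SrO 2.601%, SiO2 59.49%, MgO 7.632%, Al2O3 21.61%, TiO2 2.550%, B2O3 6.114%

Values along the way are printed, rounded to 4 significant digits, when written out; all internal work holds full float precision at each step; each reported value includes exactly one rounding. Derived quantities, which include the six compositions, the totals, yield, net glass mass, LOI, are recomputed at exact precision, as given in the question or the answer, from the batch weights for 276.9 g of glass.
Mass of each oxide from the mix:
  SrO: 10.28·0.7006 = 7.202 g
  SiO2: 123.2·0.9950 + 66.72·0.6321 = 164.8 g
  MgO: 66.72·0.3168 = 21.14 g
  Al2O3: 123.2·0.003000 + 90.76·0.6553 = 59.84 g
  TiO2: 7.135·0.9898 = 7.062 g
  B2O3: 29.99·0.5646 = 16.93 g
LOI: 123.2·0.002000 + 10.28·0.2994 + 66.72·0.05110 + 7.135·0.01020 + 90.76·0.3447 + 29.99·0.4354 = 51.15 g
The glass mass, total less LOI, = 328.1 − 51.15 = 276.9 g (= the summed oxide contributions)
oxide / glass × 100 gives the wt %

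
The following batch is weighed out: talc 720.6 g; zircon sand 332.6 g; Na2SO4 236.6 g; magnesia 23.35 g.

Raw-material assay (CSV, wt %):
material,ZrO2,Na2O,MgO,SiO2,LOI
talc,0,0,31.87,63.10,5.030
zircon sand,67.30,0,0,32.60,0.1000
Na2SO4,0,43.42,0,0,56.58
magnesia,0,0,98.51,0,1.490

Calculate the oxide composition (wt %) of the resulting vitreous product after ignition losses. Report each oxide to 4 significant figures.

Values along the way appear, rounded to four significant figures, across the worked steps — the working math carries exact precision from start to finish — a single rounding yields each reported result. All derived quantities, including the yield, four oxide percentages, glass mass, totals, LOI, are carried from the batch weights for 1142 g of glass at full float precision as quoted within the question or the answer.
Per-oxide mass from batch:
  ZrO2: 332.6·0.6730 = 223.8 g
  Na2O: 236.6·0.4342 = 102.7 g
  MgO: 720.6·0.3187 + 23.35·0.9851 = 252.7 g
  SiO2: 720.6·0.6310 + 332.6·0.3260 = 563.1 g
LOI: 720.6·0.05030 + 332.6·0.001000 + 236.6·0.5658 + 23.35·0.01490 = 170.8 g
Resulting glass, batch − LOI: 1313 − 170.8 = 1142 g (equal to the oxide-mass sum)
wt % = oxide mass / glass mass × 100

Glass mass = 1142 g (batch 1313 − LOI 170.8).
Composition: ZrO2 19.59%, Na2O 8.993%, MgO 22.12%, SiO2 49.30%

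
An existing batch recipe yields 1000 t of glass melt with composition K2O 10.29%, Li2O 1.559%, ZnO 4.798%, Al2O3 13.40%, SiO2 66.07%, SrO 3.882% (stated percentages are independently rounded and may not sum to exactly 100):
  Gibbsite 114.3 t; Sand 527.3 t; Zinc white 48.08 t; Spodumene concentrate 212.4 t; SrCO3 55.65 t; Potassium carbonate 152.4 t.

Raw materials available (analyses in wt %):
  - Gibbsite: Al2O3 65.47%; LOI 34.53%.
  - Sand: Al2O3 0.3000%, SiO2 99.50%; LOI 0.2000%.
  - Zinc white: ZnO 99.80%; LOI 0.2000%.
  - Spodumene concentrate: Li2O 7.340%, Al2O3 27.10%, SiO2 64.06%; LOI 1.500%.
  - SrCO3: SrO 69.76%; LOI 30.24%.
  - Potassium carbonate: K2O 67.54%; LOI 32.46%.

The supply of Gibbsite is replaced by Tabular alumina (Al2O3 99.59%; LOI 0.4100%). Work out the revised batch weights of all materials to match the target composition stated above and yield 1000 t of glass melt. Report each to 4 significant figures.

Revised batch per 1000 t glass melt:
  Tabular alumina: 75.17 t
  Sand: 527.3 t
  Zinc white: 48.08 t
  Spodumene concentrate: 212.4 t
  SrCO3: 55.65 t
  Potassium carbonate: 152.4 t
Total batch = 1071 t; LOI loss = 70.94 t

Mid-chain values are displayed (rounded to 4 significant digits) alongside each step. Every computation keeps full float precision throughout — a single rounding finalizes every reported result; derived quantities, including the totals, ignition loss, net glass mass, six oxide percentages, yield, are recomputed from the weighed amounts on 1000 t of glass in full precision as set out in problem or answer.
Oxide mass targets, per 1000 t glass melt:
  K2O: 10.29% × 1000 = 102.9 t
  Li2O: 1.559% × 1000 = 15.59 t
  ZnO: 4.798% × 1000 = 47.98 t
  Al2O3: 13.40% × 1000 = 134.0 t
  SiO2: 66.07% × 1000 = 660.7 t
  SrO: 3.882% × 1000 = 38.82 t
Balance tally, oxide-wise, on the weights just shown, on the stated basis (sum by sum, the targets are met up to rounding of the answer):
  K2O: 152.4·0.6754 = 102.9 t (target 102.9 t)
  Li2O: 212.4·0.07340 = 15.59 t (target 15.59 t)
  ZnO: 48.08·0.9980 = 47.98 t (target 47.98 t)
  Al2O3: 75.17·0.9959 + 527.3·0.003000 + 212.4·0.2710 = 134.0 t (target 134.0 t)
  SiO2: 527.3·0.9950 + 212.4·0.6406 = 660.7 t (target 660.7 t)
  SrO: 55.65·0.6976 = 38.82 t (target 38.82 t)
Glass-mass closure: batch total minus LOI = 1000 t (per-oxide target masses sum to 1000 t; versus the stated basis of 1000 t — a pure rounding effect).
Batch total: Σ batch = 1071 t; LOI removed, Σ of batch·LOI: 70.94 t; as yield: glass ÷ batch → 93.38%.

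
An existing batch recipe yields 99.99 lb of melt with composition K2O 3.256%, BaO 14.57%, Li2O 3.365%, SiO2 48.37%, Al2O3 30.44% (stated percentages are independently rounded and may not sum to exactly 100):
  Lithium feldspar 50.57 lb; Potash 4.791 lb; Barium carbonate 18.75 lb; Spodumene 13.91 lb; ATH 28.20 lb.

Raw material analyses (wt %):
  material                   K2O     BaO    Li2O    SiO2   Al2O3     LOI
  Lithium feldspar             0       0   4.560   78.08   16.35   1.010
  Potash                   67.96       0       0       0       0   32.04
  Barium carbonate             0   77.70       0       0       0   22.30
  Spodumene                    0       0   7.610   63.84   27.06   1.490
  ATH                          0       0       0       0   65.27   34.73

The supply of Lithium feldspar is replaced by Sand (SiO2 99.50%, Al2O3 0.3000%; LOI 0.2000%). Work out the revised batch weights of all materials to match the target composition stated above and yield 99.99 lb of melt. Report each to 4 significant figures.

Mid-chain values are displayed rounded to 4 significant digits when written out. Every computation keeps full precision in every operation — each reported figure receives exactly one rounding. All derived quantities (LOI, totals, glass mass, the yield, five oxide percentages) are carried in full precision starting from the weights per 99.99 lb of glass exactly as printed in either problem or answer.
The oxide mass targets at 99.99 lb melt:
  K2O: 3.256% × 99.99 = 3.256 lb
  BaO: 14.57% × 99.99 = 14.57 lb
  Li2O: 3.365% × 99.99 = 3.365 lb
  SiO2: 48.37% × 99.99 = 48.37 lb
  Al2O3: 30.44% × 99.99 = 30.44 lb
Oxide-by-oxide audit applying the batch weights above, versus the basis set out (each sum matches its target mass modulo rounding of the values):
  K2O: 4.791·0.6796 = 3.256 lb (target 3.256 lb)
  BaO: 18.75·0.7770 = 14.57 lb (target 14.57 lb)
  Li2O: 44.21·0.07610 = 3.364 lb (target 3.365 lb)
  SiO2: 20.24·0.9950 + 44.21·0.6384 = 48.36 lb (target 48.37 lb)
  Al2O3: 20.24·0.003000 + 44.21·0.2706 + 28.21·0.6527 = 30.44 lb (target 30.44 lb)
Glass-mass bookkeeping: whole batch net of LOI = 99.99 lb (targets for the oxides total 99.99 lb; against the stated basis, 99.99 lb — deltas are rounding alone).
Whole-batch sum: Σ batch = 116.2 lb; LOI loss = Σ batch·LOI = 16.21 lb; glass ÷ batch gives a yield of 86.05%.

Revised batch per 99.99 lb melt:
  Sand: 20.24 lb
  Potash: 4.791 lb
  Barium carbonate: 18.75 lb
  Spodumene: 44.21 lb
  ATH: 28.21 lb
Total batch = 116.2 lb; LOI loss = 16.21 lb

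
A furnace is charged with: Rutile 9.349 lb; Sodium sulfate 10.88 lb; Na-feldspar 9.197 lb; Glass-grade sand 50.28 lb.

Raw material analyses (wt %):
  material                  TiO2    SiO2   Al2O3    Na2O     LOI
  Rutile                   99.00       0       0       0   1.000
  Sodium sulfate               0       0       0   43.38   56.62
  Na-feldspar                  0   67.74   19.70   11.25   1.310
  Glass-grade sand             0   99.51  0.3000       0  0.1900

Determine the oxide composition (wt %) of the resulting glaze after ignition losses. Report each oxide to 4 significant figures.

Glass mass = 73.24 lb (batch 79.71 − LOI 6.470).
Composition: TiO2 12.64%, SiO2 76.82%, Al2O3 2.680%, Na2O 7.857%

Full float precision is maintained at all times — intermediates are printed, with 4-significant-figure rounding, in the printout; each reported value is rounded just once; derived quantities, which include yield, net glass mass, ignition loss, the four compositions, totals, are re-derived at exact precision, as quoted within the problem or the answer, from the batch weights at 73.24 lb of glass.
What the batch supplies per oxide:
  TiO2: 9.349·0.9900 = 9.256 lb
  SiO2: 9.197·0.6774 + 50.28·0.9951 = 56.26 lb
  Al2O3: 9.197·0.1970 + 50.28·0.003000 = 1.963 lb
  Na2O: 10.88·0.4338 + 9.197·0.1125 = 5.754 lb
LOI: 9.349·0.01000 + 10.88·0.5662 + 9.197·0.01310 + 50.28·0.001900 = 6.470 lb
Glass = total batch minus LOI = 79.71 − 6.470 = 73.24 lb (= Σ oxide masses)
oxide / glass × 100 gives the wt %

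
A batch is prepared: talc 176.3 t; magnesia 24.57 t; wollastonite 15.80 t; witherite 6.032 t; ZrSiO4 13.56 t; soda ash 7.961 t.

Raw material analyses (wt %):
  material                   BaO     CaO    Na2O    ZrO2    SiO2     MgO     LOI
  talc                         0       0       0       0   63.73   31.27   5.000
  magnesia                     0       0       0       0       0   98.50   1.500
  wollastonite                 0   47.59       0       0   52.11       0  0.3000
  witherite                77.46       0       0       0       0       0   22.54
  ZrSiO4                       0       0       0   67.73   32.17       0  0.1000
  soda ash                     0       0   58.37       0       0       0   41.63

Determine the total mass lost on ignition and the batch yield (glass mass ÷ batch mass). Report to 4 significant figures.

LOI loss = 13.92 t; glass = 230.3 t; yield = 94.30%

All arithmetic holds full precision in every operation. In-progress results appear (rounded to four significant digits) in the printout — exactly one rounding lands on every reported figure. All derived quantities are carried from the weighed amounts at 230.3 t of glass in full precision (the totals, net glass mass, the yield, LOI, the six compositions), exactly as shown in the problem or the answer.
Each material's LOI contribution:
  talc: 176.3 × 0.05000 = 8.815 t
  magnesia: 24.57 × 0.01500 = 0.3685 t
  wollastonite: 15.80 × 0.003000 = 0.04740 t
  witherite: 6.032 × 0.2254 = 1.360 t
  ZrSiO4: 13.56 × 0.001000 = 0.01356 t
  soda ash: 7.961 × 0.4163 = 3.314 t
Total LOI = 13.92 t
Glass = batch − LOI = 244.2 − 13.92 = 230.3 t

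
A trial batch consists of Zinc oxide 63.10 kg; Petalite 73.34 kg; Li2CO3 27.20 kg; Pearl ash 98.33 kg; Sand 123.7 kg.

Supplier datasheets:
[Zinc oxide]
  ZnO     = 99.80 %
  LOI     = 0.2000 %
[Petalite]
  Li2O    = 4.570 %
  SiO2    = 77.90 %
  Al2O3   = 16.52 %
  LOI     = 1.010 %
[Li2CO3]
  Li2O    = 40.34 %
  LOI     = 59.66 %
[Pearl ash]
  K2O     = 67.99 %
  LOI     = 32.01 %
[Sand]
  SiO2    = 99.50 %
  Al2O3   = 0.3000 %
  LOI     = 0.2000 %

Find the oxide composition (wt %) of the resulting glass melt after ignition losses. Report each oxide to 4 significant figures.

Glass mass = 336.9 kg (batch 385.7 − LOI 48.82).
Composition: K2O 19.85%, Li2O 4.252%, ZnO 18.69%, SiO2 53.50%, Al2O3 3.707%

Working values appear (rounded to 4 significant digits) alongside each step. The working math holds full precision throughout; every reported figure sees exactly one rounding — the derived quantities (the totals, LOI, net glass mass, yield, the five compositions) are recomputed at exact precision from the batch weights at 336.9 kg of glass as they appear in problem or answer.
Delivered oxide masses:
  K2O: 98.33·0.6799 = 66.85 kg
  Li2O: 73.34·0.04570 + 27.20·0.4034 = 14.32 kg
  ZnO: 63.10·0.9980 = 62.97 kg
  SiO2: 73.34·0.7790 + 123.7·0.9950 = 180.2 kg
  Al2O3: 73.34·0.1652 + 123.7·0.003000 = 12.49 kg
LOI: 63.10·0.002000 + 73.34·0.01010 + 27.20·0.5966 + 98.33·0.3201 + 123.7·0.002000 = 48.82 kg
Glass mass = batch − LOI = 385.7 − 48.82 = 336.9 kg (equal to the oxide-mass sum)
percent by weight: oxide/glass ×100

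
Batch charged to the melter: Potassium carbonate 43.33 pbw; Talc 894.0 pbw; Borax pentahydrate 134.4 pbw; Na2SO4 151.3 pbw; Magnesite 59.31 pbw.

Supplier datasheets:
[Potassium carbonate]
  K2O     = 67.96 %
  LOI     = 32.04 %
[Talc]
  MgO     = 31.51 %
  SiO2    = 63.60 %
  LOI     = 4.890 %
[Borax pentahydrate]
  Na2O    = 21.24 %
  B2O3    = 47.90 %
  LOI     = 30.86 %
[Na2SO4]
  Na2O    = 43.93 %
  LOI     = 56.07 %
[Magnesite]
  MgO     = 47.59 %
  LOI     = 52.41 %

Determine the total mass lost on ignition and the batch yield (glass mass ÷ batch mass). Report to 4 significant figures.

The intermediate values are shown, with 4-significant-figure rounding, as written. The working math runs at full precision at all times — a single rounding produces every reported figure. The derived quantities, which include totals, net glass mass, ignition loss, the yield, the five compositions, are computed in full precision, as they appear in question or answer, using the weight values at 1067 pbw of glass.
Ignition loss by material:
  Potassium carbonate: 43.33 × 0.3204 = 13.88 pbw
  Talc: 894.0 × 0.04890 = 43.72 pbw
  Borax pentahydrate: 134.4 × 0.3086 = 41.48 pbw
  Na2SO4: 151.3 × 0.5607 = 84.83 pbw
  Magnesite: 59.31 × 0.5241 = 31.08 pbw
Total LOI = 215.0 pbw
Glass = batch − LOI = 1282 − 215.0 = 1067 pbw

LOI loss = 215.0 pbw; glass = 1067 pbw; yield = 83.23%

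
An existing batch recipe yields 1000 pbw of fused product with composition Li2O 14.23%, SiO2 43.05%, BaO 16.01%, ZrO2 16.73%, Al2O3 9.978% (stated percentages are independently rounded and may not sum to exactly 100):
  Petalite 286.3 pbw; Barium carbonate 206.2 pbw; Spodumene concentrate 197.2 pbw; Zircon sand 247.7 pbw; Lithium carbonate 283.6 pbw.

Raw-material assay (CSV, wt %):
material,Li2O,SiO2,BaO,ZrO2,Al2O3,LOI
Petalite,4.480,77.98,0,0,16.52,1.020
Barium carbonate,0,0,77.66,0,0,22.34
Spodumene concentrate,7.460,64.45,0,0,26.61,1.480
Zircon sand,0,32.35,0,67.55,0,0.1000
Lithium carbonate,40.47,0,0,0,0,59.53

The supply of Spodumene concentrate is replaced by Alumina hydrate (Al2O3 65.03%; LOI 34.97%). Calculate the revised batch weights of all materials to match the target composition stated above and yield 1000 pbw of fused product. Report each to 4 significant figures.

All internal work holds full float precision in all steps; intermediates are rounded to four significant digits when displayed — every reported figure includes exactly one rounding — derived quantities (the yield, the five compositions, glass mass, ignition loss, totals) are computed at full precision from the weighed amounts per 1000 pbw of glass, exactly as printed in either problem or answer.
Oxide mass targets, per 1000 pbw fused product:
  Li2O: 14.23% × 1000 = 142.3 pbw
  SiO2: 43.05% × 1000 = 430.5 pbw
  BaO: 16.01% × 1000 = 160.1 pbw
  ZrO2: 16.73% × 1000 = 167.3 pbw
  Al2O3: 9.978% × 1000 = 99.78 pbw
Balance tally, oxide-wise, applying the batch weights above, on the stated basis (oxide sums agree with the targets exact up to rounding of places):
  Li2O: 449.3·0.04480 + 301.9·0.4047 = 142.3 pbw (target 142.3 pbw)
  SiO2: 449.3·0.7798 + 247.7·0.3235 = 430.5 pbw (target 430.5 pbw)
  BaO: 206.2·0.7766 = 160.1 pbw (target 160.1 pbw)
  ZrO2: 247.7·0.6755 = 167.3 pbw (target 167.3 pbw)
  Al2O3: 449.3·0.1652 + 39.29·0.6503 = 99.77 pbw (target 99.78 pbw)
Glass-mass sanity pass: Σ batch − LOI loss = 1000 pbw (the targets, summed, come to 1000 pbw; stated basis 1000 pbw — any gap is answer rounding).
Batch total: Σ batch = 1244 pbw; LOI removed, Σ of batch·LOI: 244.4 pbw; glass ÷ batch gives a yield of 80.36%.

Revised batch per 1000 pbw fused product:
  Petalite: 449.3 pbw
  Barium carbonate: 206.2 pbw
  Alumina hydrate: 39.29 pbw
  Zircon sand: 247.7 pbw
  Lithium carbonate: 301.9 pbw
Total batch = 1244 pbw; LOI loss = 244.4 pbw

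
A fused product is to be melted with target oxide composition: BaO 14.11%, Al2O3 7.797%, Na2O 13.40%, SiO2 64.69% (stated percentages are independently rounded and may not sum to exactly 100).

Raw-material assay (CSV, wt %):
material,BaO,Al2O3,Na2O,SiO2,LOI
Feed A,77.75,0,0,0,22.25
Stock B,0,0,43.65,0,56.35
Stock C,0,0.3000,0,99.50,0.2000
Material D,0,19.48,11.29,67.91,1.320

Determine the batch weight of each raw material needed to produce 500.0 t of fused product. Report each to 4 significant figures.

Batch per 500.0 t fused product:
  Feed A: 90.74 t
  Stock B: 102.5 t
  Stock C: 190.5 t
  Material D: 197.2 t
Total batch = 580.9 t; LOI loss = 80.93 t; yield = 86.07%

All internal work holds exact precision at every stage; in-progress results appear (rounded to 4 significant digits) in the printout — exactly one rounding goes into every reported number; the derived quantities, including glass mass, the totals, ignition loss, the yield, four oxide percentages, are carried from the weighed amounts at 500.0 t of glass at full precision as set out in the problem or answer text.
Target oxide masses per 500.0 t fused product:
  BaO: 14.11% × 500.0 = 70.55 t
  Al2O3: 7.797% × 500.0 = 38.98 t
  Na2O: 13.40% × 500.0 = 67.00 t
  SiO2: 64.69% × 500.0 = 323.4 t
Sums-versus-targets review applying the batch weights above, versus the basis set out (oxide sums agree with the targets once rounding is allowed for):
  BaO: 90.74·0.7775 = 70.55 t (target 70.55 t)
  Al2O3: 190.5·0.003000 + 197.2·0.1948 = 38.99 t (target 38.98 t)
  Na2O: 102.5·0.4365 + 197.2·0.1129 = 67.01 t (target 67.00 t)
  SiO2: 190.5·0.9950 + 197.2·0.6791 = 323.5 t (target 323.4 t)
Glass-mass sanity pass: total batch − LOI = 500.0 t (oxide target masses add up to 500.0 t; against the stated basis, 500.0 t — gaps are rounding artifacts).
Summing the batch: Σ batch = 580.9 t; loss to ignition Σ batch·LOI = 80.93 t; yield: glass divided by total = 86.07%.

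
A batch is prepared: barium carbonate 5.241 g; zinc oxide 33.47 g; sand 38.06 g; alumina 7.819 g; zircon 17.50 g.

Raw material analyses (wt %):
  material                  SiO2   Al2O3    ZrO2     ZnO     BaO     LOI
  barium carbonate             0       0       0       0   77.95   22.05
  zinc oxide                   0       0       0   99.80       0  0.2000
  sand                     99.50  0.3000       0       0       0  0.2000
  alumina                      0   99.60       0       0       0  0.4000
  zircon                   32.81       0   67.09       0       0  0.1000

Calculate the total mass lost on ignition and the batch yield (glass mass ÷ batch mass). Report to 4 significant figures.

The whole derivation keeps full float precision all the way through. Working values are printed, with 4-significant-figure rounding, as written; each reported figure receives exactly one rounding. All derived quantities, which include the five compositions, the totals, net glass mass, ignition loss, yield, are carried at full precision, as they appear in question or answer, using the weight values for 100.7 g of glass.
Each material's LOI contribution:
  barium carbonate: 5.241 × 0.2205 = 1.156 g
  zinc oxide: 33.47 × 0.002000 = 0.06694 g
  sand: 38.06 × 0.002000 = 0.07612 g
  alumina: 7.819 × 0.004000 = 0.03128 g
  zircon: 17.50 × 0.001000 = 0.01750 g
Total LOI = 1.347 g
Glass = batch − LOI = 102.1 − 1.347 = 100.7 g

LOI loss = 1.347 g; glass = 100.7 g; yield = 98.68%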